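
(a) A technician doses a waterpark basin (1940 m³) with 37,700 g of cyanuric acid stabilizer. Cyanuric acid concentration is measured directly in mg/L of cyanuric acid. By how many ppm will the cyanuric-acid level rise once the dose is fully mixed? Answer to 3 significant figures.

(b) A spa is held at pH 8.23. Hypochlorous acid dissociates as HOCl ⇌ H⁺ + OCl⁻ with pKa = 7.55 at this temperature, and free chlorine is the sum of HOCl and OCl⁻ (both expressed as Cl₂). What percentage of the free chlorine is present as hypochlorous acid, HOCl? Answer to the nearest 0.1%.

(a) Volume: 1940 m³ = 1,940,000 L.
(a) Rise: 37,700 g / 1,940,000 L × 1000 = 19.43 mg/L.

(b) [OCl⁻]/[HOCl] = 10^(pH − pKa) = 10^(8.23 − 7.55) = 10^0.68 = 4.786.
(b) Fraction as HOCl = 1 / (1 + 4.786) = 0.1728.

(a) 19.4 ppm; (b) 17.3%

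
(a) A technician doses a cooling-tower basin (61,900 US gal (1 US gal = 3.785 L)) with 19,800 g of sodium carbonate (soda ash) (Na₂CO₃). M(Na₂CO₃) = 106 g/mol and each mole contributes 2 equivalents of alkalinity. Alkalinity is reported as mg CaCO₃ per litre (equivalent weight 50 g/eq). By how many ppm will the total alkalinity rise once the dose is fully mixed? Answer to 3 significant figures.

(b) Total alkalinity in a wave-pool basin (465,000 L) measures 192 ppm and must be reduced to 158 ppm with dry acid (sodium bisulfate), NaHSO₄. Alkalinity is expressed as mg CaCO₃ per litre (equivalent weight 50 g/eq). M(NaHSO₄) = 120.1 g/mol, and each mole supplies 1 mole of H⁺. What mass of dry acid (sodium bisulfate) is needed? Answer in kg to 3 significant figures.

(a) 79.7 ppm; (b) 38.0 kg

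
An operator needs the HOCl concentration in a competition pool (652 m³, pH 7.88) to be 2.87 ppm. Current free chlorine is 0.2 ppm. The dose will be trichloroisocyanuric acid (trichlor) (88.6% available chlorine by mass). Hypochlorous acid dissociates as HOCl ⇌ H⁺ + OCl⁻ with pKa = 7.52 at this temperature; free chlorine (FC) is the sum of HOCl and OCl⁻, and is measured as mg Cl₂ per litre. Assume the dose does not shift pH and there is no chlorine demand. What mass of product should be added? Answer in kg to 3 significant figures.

6.80 kg

Volume: 652 m³ = 652,000 L.
[OCl⁻]/[HOCl] = 10^(pH − pKa) = 10^(7.88 − 7.52) = 2.291; fraction as HOCl = 1/(1 + 2.291) = 0.3039.
Free chlorine required for 2.87 ppm HOCl: 2.87 / 0.3039 = 9.445 ppm.
FC to add: 9.445 − 0.2 = 9.245 mg/L as Cl₂.
Cl₂ equivalent: 9.245 mg/L × 652,000 L = 6028 g.
Product at 88.6% available Cl: 6028 / 0.886 = 6803 g.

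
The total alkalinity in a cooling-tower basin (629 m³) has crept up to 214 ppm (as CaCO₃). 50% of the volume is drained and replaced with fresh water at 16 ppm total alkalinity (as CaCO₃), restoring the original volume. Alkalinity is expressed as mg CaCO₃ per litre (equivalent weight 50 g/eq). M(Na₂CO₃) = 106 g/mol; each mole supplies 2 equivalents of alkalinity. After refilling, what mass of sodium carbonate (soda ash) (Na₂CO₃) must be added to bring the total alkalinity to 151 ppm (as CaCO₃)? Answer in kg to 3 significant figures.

Volume: 629 m³ = 629,000 L.
After draining 50% and refilling: 214 × 0.50 + 16 × 0.50 = 115 ppm.
Deficit to target: 151 − 115 = 36 mg/L.
As CaCO₃: 36 mg/L × 629,000 L = 22,640 g; ÷ 50 g/eq ÷ 2 = 226.4 mol Na₂CO₃.
Mass: 226.4 × 106 = 24,000 g.

24.0 kg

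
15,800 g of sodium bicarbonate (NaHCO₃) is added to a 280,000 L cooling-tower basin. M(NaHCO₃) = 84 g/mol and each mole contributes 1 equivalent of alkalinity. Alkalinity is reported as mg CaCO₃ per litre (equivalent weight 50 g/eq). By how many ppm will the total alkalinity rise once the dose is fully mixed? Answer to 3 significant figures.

33.6 ppm

Moles of NaHCO₃: 15,800 g ÷ 84 g/mol = 188.1 mol → 188.1 eq of alkalinity.
As CaCO₃: 188.1 eq × 50 g/eq = 9405 g.
Rise: 9405 g / 280,000 L × 1000 = 33.59 mg/L.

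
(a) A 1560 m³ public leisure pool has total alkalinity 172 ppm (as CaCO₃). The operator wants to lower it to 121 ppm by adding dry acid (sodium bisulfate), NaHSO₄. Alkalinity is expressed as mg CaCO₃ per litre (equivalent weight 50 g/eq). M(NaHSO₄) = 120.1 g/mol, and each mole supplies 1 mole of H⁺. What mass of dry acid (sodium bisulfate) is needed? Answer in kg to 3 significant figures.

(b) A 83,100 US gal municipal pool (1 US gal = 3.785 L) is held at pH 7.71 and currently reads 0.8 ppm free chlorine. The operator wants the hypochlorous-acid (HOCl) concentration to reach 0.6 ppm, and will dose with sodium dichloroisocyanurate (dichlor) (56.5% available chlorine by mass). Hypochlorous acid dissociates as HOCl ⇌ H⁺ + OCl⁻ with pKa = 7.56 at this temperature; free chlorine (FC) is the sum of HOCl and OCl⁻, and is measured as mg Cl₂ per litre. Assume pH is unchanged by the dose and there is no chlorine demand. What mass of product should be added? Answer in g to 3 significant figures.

(a) Volume: 1560 m³ = 1,560,000 L.
(a) Alkalinity to neutralize: (172 − 121) = 51 mg/L as CaCO₃ × 1,560,000 L = 79,560 g as CaCO₃.
(a) Equivalents of H⁺ required: 79,560 ÷ 50 g/eq = 1591 eq = 1591 mol NaHSO₄.
(a) Mass of NaHSO₄: 1591 × 120.1 = 191,100 g.

(b) Volume: 83,100 US gal × 3.785 L/gal = 314,534 L.
(b) [OCl⁻]/[HOCl] = 10^(pH − pKa) = 10^(7.71 − 7.56) = 1.413; fraction as HOCl = 1/(1 + 1.413) = 0.4145.
(b) Free chlorine required for 0.6 ppm HOCl: 0.6 / 0.4145 = 1.448 ppm.
(b) FC to add: 1.448 − 0.8 = 0.6475 mg/L as Cl₂.
(b) Cl₂ equivalent: 0.6475 mg/L × 314,534 L = 203.7 g.
(b) Product at 56.5% available Cl: 203.7 / 0.565 = 360.5 g.

(a) 191 kg; (b) 360 g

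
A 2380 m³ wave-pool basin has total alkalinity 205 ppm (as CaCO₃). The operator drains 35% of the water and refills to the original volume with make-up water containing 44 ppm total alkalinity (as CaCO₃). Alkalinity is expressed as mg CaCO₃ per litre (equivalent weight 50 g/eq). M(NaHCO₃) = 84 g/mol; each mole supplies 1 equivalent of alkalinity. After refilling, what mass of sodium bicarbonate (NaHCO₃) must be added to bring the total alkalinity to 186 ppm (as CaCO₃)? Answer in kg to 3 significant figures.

Volume: 2380 m³ = 2,380,000 L.
After draining 35% and refilling: 205 × 0.65 + 44 × 0.35 = 148.65 ppm.
Deficit to target: 186 − 148.65 = 37.35 mg/L.
As CaCO₃: 37.35 mg/L × 2,380,000 L = 88,890 g; ÷ 50 g/eq ÷ 1 = 1778 mol NaHCO₃.
Mass: 1778 × 84 = 149,300 g.

149 kg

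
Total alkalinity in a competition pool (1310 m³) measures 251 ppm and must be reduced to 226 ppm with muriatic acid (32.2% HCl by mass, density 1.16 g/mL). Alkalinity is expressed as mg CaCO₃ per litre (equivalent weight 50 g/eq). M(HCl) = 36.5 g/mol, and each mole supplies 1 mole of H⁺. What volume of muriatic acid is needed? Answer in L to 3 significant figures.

Volume: 1310 m³ = 1,310,000 L.
Alkalinity to neutralize: (251 − 226) = 25 mg/L as CaCO₃ × 1,310,000 L = 32,750 g as CaCO₃.
Equivalents of H⁺ required: 32,750 ÷ 50 g/eq = 655 eq = 655 mol HCl.
Mass of HCl: 655 × 36.5 = 23,910 g.
Mass of 32.2% solution: 23,910 / 0.322 = 74,250 g.
Volume: 74,250 g ÷ 1.16 g/mL = 64,010 mL.

64.0 L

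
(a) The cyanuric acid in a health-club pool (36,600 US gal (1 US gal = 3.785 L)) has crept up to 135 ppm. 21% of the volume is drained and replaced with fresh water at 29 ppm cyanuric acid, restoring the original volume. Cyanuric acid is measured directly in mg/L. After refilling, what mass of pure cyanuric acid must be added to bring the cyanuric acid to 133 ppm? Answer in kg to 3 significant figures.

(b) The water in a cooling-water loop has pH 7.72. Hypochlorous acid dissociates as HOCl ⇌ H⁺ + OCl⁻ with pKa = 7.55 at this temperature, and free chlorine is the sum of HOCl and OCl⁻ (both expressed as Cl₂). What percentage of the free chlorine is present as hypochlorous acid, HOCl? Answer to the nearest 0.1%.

(a) 2.81 kg; (b) 40.3%

(a) Volume: 36,600 US gal × 3.785 L/gal = 138,531 L.
(a) After draining 21% and refilling: 135 × 0.79 + 29 × 0.21 = 112.74 ppm.
(a) Deficit to target: 133 − 112.74 = 20.26 mg/L.
(a) Mass: 20.26 mg/L × 138,531 L = 2807 g cyanuric acid.

(b) [OCl⁻]/[HOCl] = 10^(pH − pKa) = 10^(7.72 − 7.55) = 10^0.17 = 1.479.
(b) Fraction as HOCl = 1 / (1 + 1.479) = 0.4034.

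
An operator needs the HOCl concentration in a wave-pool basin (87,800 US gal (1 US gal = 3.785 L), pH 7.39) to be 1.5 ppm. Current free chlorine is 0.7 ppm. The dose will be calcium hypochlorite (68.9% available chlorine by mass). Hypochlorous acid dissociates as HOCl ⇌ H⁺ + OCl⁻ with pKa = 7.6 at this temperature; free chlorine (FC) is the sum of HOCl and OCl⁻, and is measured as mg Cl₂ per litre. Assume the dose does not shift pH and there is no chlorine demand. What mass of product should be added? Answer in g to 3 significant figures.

832 g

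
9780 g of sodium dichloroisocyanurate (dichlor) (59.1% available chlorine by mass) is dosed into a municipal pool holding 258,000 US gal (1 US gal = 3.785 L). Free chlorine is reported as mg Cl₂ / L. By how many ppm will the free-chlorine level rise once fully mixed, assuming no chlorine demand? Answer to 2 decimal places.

5.92 ppm

Volume: 258,000 US gal × 3.785 L/gal = 976,530 L.
Available chlorine delivered: 9780 g × 0.591 = 5780 g as Cl₂.
Concentration rise: 5780 g / 976,530 L = 5.919 mg/L = 5.92 ppm.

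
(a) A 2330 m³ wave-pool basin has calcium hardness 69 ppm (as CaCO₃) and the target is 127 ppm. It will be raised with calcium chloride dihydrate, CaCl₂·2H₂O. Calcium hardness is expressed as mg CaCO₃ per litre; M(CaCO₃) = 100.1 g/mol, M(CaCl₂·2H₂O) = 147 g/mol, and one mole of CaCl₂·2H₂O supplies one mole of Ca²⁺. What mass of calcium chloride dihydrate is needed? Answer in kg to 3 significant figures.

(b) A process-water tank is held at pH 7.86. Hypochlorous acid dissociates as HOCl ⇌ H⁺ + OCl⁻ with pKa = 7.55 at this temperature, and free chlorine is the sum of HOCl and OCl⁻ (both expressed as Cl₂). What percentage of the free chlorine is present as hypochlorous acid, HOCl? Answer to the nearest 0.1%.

(a) 198 kg; (b) 32.9%

(a) Volume: 2330 m³ = 2,330,000 L.
(a) Hardness to add: (127 − 69) = 58 mg/L as CaCO₃ × 2,330,000 L = 135,100 g as CaCO₃.
(a) Moles of Ca²⁺ (1 mol Ca²⁺ ≡ 1 mol CaCO₃): 135,100 / 100.1 g/mol = 1350 mol.
(a) Mass of CaCl₂·2H₂O: 1350 × 147 = 198,500 g.

(b) [OCl⁻]/[HOCl] = 10^(pH − pKa) = 10^(7.86 − 7.55) = 10^0.31 = 2.042.
(b) Fraction as HOCl = 1 / (1 + 2.042) = 0.3288.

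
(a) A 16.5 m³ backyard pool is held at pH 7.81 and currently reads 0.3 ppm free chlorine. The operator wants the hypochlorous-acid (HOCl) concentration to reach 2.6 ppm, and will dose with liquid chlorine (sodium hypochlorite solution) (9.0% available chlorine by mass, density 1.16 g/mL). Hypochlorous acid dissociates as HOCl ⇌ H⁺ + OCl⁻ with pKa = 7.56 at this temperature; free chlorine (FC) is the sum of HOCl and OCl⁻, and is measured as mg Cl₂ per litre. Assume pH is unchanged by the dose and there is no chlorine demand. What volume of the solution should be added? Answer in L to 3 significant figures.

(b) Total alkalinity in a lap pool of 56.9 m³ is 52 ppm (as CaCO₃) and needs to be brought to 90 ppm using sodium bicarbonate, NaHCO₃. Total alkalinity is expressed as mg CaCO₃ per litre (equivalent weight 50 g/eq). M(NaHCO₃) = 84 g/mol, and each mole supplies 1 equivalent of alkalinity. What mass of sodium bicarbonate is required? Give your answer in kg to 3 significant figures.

(a) Volume: 16.5 m³ = 16,500 L.
(a) [OCl⁻]/[HOCl] = 10^(pH − pKa) = 10^(7.81 − 7.56) = 1.778; fraction as HOCl = 1/(1 + 1.778) = 0.3599.
(a) Free chlorine required for 2.6 ppm HOCl: 2.6 / 0.3599 = 7.224 ppm.
(a) FC to add: 7.224 − 0.3 = 6.924 mg/L as Cl₂.
(a) Cl₂ equivalent: 6.924 mg/L × 16,500 L = 114.2 g.
(a) Product at 9.0% available Cl: 114.2 / 0.09 = 1269 g.
(a) Volume: 1269 g ÷ 1.16 g/mL = 1094 mL.

(b) Volume: 56.9 m³ = 56,900 L.
(b) Alkalinity to add: (90 − 52) = 38 mg/L as CaCO₃ × 56,900 L = 2162 g as CaCO₃.
(b) Equivalents: 2162 g ÷ 50 g/eq = 43.24 eq.
(b) NaHCO₃ supplies 1 eq per mole → 43.24 mol.
(b) Mass: 43.24 mol × 84 g/mol = 3632 g.

(a) 1.09 L; (b) 3.63 kg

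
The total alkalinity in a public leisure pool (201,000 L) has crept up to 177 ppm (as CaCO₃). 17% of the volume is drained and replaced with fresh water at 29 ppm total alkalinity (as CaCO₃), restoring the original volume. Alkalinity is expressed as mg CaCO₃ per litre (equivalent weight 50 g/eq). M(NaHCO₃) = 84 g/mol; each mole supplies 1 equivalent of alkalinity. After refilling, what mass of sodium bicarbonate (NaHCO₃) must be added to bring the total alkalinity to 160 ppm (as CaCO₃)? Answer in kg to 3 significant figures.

2.76 kg

After draining 17% and refilling: 177 × 0.83 + 29 × 0.17 = 151.84 ppm.
Deficit to target: 160 − 151.84 = 8.16 mg/L.
As CaCO₃: 8.16 mg/L × 201,000 L = 1640 g; ÷ 50 g/eq ÷ 1 = 32.8 mol NaHCO₃.
Mass: 32.8 × 84 = 2755 g.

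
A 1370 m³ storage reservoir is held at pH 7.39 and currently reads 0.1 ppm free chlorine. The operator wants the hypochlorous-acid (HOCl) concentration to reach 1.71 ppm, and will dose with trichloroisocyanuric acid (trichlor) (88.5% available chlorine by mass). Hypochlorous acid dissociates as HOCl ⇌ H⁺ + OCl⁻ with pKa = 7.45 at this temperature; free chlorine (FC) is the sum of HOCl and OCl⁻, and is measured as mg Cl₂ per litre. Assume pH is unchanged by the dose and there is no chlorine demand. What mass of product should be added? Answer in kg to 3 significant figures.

4.80 kg

Volume: 1370 m³ = 1,370,000 L.
[OCl⁻]/[HOCl] = 10^(pH − pKa) = 10^(7.39 − 7.45) = 0.871; fraction as HOCl = 1/(1 + 0.871) = 0.5345.
Free chlorine required for 1.71 ppm HOCl: 1.71 / 0.5345 = 3.199 ppm.
FC to add: 3.199 − 0.1 = 3.099 mg/L as Cl₂.
Cl₂ equivalent: 3.099 mg/L × 1,370,000 L = 4246 g.
Product at 88.5% available Cl: 4246 / 0.885 = 4798 g.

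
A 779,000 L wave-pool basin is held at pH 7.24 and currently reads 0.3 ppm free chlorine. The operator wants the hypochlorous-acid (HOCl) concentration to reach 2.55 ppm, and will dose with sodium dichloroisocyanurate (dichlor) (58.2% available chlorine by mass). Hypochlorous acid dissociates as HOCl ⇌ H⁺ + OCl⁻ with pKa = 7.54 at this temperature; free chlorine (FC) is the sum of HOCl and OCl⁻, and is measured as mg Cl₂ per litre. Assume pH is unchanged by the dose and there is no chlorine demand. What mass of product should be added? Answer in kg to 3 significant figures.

4.72 kg

[OCl⁻]/[HOCl] = 10^(pH − pKa) = 10^(7.24 − 7.54) = 0.5012; fraction as HOCl = 1/(1 + 0.5012) = 0.6661.
Free chlorine required for 2.55 ppm HOCl: 2.55 / 0.6661 = 3.828 ppm.
FC to add: 3.828 − 0.3 = 3.528 mg/L as Cl₂.
Cl₂ equivalent: 3.528 mg/L × 779,000 L = 2748 g.
Product at 58.2% available Cl: 2748 / 0.582 = 4722 g.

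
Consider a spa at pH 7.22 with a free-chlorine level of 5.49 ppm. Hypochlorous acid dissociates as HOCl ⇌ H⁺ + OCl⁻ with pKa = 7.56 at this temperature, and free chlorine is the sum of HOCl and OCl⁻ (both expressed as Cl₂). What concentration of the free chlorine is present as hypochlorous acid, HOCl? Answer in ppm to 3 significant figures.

[OCl⁻]/[HOCl] = 10^(pH − pKa) = 10^(7.22 − 7.56) = 10^-0.34 = 0.4571.
Fraction as HOCl = 1 / (1 + 0.4571) = 0.6863.
HOCl = 0.6863 × 5.49 ppm = 3.768 ppm.

3.77 ppm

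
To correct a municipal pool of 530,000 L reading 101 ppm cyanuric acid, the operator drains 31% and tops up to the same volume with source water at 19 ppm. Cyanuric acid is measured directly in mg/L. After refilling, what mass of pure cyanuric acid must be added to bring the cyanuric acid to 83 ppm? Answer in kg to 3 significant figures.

After draining 31% and refilling: 101 × 0.69 + 19 × 0.31 = 75.58 ppm.
Deficit to target: 83 − 75.58 = 7.42 mg/L.
Mass: 7.42 mg/L × 530,000 L = 3933 g cyanuric acid.

3.93 kg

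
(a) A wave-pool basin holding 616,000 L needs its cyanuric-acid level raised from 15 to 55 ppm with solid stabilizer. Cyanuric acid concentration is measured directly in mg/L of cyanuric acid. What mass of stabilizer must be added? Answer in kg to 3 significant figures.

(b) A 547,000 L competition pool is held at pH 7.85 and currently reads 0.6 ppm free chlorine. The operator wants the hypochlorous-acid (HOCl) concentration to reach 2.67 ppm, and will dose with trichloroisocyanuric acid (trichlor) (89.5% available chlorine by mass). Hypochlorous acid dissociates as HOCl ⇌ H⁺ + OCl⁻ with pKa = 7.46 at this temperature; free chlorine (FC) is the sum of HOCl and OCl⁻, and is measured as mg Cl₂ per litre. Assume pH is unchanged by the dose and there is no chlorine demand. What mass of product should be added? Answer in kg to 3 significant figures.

(a) 24.6 kg; (b) 5.27 kg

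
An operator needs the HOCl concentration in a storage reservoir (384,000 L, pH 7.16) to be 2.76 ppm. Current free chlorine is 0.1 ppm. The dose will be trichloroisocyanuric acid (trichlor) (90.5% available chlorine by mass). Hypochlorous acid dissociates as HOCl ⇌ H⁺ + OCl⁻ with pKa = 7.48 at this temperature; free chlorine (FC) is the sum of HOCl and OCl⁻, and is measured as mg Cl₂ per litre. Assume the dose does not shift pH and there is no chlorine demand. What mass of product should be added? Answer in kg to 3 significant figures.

[OCl⁻]/[HOCl] = 10^(pH − pKa) = 10^(7.16 − 7.48) = 0.4786; fraction as HOCl = 1/(1 + 0.4786) = 0.6763.
Free chlorine required for 2.76 ppm HOCl: 2.76 / 0.6763 = 4.081 ppm.
FC to add: 4.081 − 0.1 = 3.981 mg/L as Cl₂.
Cl₂ equivalent: 3.981 mg/L × 384,000 L = 1529 g.
Product at 90.5% available Cl: 1529 / 0.905 = 1689 g.

1.69 kg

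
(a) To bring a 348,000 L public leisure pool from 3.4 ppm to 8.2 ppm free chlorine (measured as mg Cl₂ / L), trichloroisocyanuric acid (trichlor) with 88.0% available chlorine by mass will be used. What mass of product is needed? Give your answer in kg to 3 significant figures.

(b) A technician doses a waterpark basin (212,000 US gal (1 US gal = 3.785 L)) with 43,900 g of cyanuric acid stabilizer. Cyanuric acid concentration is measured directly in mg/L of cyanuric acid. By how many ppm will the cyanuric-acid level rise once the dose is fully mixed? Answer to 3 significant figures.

(a) Chlorine deficit: 8.2 − 3.4 = 4.8 ppm = 4.8 mg/L as Cl₂.
(a) Cl₂ equivalent needed: 4.8 mg/L × 348,000 L = 1,670,000 mg = 1670 g.
(a) Product at 88.0% available chlorine: 1670 / 0.88 = 1898 g.

(b) Volume: 212,000 US gal × 3.785 L/gal = 802,420 L.
(b) Rise: 43,900 g / 802,420 L × 1000 = 54.71 mg/L.

(a) 1.90 kg; (b) 54.7 ppm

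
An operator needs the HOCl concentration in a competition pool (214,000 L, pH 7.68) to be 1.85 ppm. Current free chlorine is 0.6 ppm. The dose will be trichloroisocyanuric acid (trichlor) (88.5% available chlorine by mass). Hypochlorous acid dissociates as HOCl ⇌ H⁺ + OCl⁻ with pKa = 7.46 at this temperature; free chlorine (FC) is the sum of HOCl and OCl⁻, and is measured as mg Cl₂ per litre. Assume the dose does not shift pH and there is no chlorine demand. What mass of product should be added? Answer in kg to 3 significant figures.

1.04 kg

[OCl⁻]/[HOCl] = 10^(pH − pKa) = 10^(7.68 − 7.46) = 1.66; fraction as HOCl = 1/(1 + 1.66) = 0.376.
Free chlorine required for 1.85 ppm HOCl: 1.85 / 0.376 = 4.92 ppm.
FC to add: 4.92 − 0.6 = 4.32 mg/L as Cl₂.
Cl₂ equivalent: 4.32 mg/L × 214,000 L = 924.5 g.
Product at 88.5% available Cl: 924.5 / 0.885 = 1045 g.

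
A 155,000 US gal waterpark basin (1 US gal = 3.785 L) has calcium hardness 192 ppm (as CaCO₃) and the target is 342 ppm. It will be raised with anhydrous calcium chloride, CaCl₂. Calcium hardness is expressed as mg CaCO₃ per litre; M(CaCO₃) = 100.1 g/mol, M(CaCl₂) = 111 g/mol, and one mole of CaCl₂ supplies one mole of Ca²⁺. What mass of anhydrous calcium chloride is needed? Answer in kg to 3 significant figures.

97.6 kg

Volume: 155,000 US gal × 3.785 L/gal = 586,675 L.
Hardness to add: (342 − 192) = 150 mg/L as CaCO₃ × 586,675 L = 88,000 g as CaCO₃.
Moles of Ca²⁺ (1 mol Ca²⁺ ≡ 1 mol CaCO₃): 88,000 / 100.1 g/mol = 879.1 mol.
Mass of CaCl₂: 879.1 × 111 = 97,580 g.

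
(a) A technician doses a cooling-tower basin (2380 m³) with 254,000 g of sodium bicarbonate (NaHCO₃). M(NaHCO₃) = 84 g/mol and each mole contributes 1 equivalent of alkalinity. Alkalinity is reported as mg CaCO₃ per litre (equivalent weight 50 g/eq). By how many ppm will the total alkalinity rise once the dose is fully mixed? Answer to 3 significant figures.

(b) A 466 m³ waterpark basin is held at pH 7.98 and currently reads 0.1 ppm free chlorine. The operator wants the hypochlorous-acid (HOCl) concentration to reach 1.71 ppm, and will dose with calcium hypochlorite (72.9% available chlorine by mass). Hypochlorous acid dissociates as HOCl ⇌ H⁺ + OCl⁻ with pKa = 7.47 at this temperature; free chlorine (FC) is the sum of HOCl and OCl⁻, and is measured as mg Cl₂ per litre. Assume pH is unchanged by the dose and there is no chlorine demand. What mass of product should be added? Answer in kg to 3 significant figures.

(a) Volume: 2380 m³ = 2,380,000 L.
(a) Moles of NaHCO₃: 254,000 g ÷ 84 g/mol = 3024 mol → 3024 eq of alkalinity.
(a) As CaCO₃: 3024 eq × 50 g/eq = 151,200 g.
(a) Rise: 151,200 g / 2,380,000 L × 1000 = 63.53 mg/L.

(b) Volume: 466 m³ = 466,000 L.
(b) [OCl⁻]/[HOCl] = 10^(pH − pKa) = 10^(7.98 − 7.47) = 3.236; fraction as HOCl = 1/(1 + 3.236) = 0.2361.
(b) Free chlorine required for 1.71 ppm HOCl: 1.71 / 0.2361 = 7.243 ppm.
(b) FC to add: 7.243 − 0.1 = 7.143 mg/L as Cl₂.
(b) Cl₂ equivalent: 7.143 mg/L × 466,000 L = 3329 g.
(b) Product at 72.9% available Cl: 3329 / 0.729 = 4566 g.

(a) 63.5 ppm; (b) 4.57 kg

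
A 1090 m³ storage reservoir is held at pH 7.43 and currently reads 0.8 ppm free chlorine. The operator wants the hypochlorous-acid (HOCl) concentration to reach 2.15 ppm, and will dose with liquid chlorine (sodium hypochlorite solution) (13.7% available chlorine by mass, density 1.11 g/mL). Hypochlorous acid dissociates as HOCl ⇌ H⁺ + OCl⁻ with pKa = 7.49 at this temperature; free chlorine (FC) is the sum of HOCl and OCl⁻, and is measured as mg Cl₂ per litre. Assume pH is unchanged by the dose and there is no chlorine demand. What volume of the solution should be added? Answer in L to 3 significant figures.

23.1 L

Volume: 1090 m³ = 1,090,000 L.
[OCl⁻]/[HOCl] = 10^(pH − pKa) = 10^(7.43 − 7.49) = 0.871; fraction as HOCl = 1/(1 + 0.871) = 0.5345.
Free chlorine required for 2.15 ppm HOCl: 2.15 / 0.5345 = 4.023 ppm.
FC to add: 4.023 − 0.8 = 3.223 mg/L as Cl₂.
Cl₂ equivalent: 3.223 mg/L × 1,090,000 L = 3513 g.
Product at 13.7% available Cl: 3513 / 0.137 = 25,640 g.
Volume: 25,640 g ÷ 1.11 g/mL = 23,100 mL.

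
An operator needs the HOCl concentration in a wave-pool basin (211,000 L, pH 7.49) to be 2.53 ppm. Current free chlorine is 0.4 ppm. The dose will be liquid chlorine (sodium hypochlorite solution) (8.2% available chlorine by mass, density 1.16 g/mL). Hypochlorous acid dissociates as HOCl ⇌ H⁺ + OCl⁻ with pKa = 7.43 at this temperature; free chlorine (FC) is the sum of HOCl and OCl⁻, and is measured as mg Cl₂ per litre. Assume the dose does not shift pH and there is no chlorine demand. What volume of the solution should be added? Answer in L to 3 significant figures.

[OCl⁻]/[HOCl] = 10^(pH − pKa) = 10^(7.49 − 7.43) = 1.148; fraction as HOCl = 1/(1 + 1.148) = 0.4655.
Free chlorine required for 2.53 ppm HOCl: 2.53 / 0.4655 = 5.435 ppm.
FC to add: 5.435 − 0.4 = 5.035 mg/L as Cl₂.
Cl₂ equivalent: 5.035 mg/L × 211,000 L = 1062 g.
Product at 8.2% available Cl: 1062 / 0.082 = 12,960 g.
Volume: 12,960 g ÷ 1.16 g/mL = 11,170 mL.

11.2 L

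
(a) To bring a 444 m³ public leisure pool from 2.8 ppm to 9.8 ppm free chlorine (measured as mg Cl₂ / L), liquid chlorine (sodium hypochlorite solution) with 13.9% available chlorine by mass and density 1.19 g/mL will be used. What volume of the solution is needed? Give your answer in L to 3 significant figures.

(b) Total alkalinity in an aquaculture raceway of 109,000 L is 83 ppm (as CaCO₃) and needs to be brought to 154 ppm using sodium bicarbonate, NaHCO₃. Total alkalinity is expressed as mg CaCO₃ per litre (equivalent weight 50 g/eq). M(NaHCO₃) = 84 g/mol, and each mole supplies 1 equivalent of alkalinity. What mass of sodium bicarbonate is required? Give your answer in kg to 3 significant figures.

(a) 18.8 L; (b) 13.0 kg

(a) Volume: 444 m³ = 444,000 L.
(a) Chlorine deficit: 9.8 − 2.8 = 7 ppm = 7 mg/L as Cl₂.
(a) Cl₂ equivalent needed: 7 mg/L × 444,000 L = 3,108,000 mg = 3108 g.
(a) Product at 13.9% available chlorine: 3108 / 0.139 = 22,360 g.
(a) Volume at density 1.19 g/mL: 22,360 g ÷ 1.19 g/mL = 18,790 mL.

(b) Alkalinity to add: (154 − 83) = 71 mg/L as CaCO₃ × 109,000 L = 7739 g as CaCO₃.
(b) Equivalents: 7739 g ÷ 50 g/eq = 154.8 eq.
(b) NaHCO₃ supplies 1 eq per mole → 154.8 mol.
(b) Mass: 154.8 mol × 84 g/mol = 13,000 g.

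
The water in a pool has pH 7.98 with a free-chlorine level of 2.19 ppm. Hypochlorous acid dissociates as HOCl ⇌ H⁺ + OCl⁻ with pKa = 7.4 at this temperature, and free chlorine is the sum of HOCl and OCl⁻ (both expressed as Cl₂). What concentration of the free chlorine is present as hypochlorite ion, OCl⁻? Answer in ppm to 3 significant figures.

1.73 ppm

[OCl⁻]/[HOCl] = 10^(pH − pKa) = 10^(7.98 − 7.4) = 10^0.58 = 3.802.
Fraction as HOCl = 1 / (1 + 3.802) = 0.2083.
OCl⁻ = (1 − 0.2083) × 2.19 ppm = 1.734 ppm.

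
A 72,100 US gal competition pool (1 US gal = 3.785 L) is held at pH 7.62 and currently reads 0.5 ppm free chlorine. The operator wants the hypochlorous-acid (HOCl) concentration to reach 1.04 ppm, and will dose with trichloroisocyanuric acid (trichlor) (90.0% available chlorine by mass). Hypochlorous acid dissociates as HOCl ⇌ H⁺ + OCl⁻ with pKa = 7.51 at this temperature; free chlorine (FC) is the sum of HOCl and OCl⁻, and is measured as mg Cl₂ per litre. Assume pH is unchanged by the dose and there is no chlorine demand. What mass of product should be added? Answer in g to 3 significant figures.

570 g

Volume: 72,100 US gal × 3.785 L/gal = 272,898 L.
[OCl⁻]/[HOCl] = 10^(pH − pKa) = 10^(7.62 − 7.51) = 1.288; fraction as HOCl = 1/(1 + 1.288) = 0.437.
Free chlorine required for 1.04 ppm HOCl: 1.04 / 0.437 = 2.38 ppm.
FC to add: 2.38 − 0.5 = 1.88 mg/L as Cl₂.
Cl₂ equivalent: 1.88 mg/L × 272,898 L = 513 g.
Product at 90.0% available Cl: 513 / 0.9 = 570 g.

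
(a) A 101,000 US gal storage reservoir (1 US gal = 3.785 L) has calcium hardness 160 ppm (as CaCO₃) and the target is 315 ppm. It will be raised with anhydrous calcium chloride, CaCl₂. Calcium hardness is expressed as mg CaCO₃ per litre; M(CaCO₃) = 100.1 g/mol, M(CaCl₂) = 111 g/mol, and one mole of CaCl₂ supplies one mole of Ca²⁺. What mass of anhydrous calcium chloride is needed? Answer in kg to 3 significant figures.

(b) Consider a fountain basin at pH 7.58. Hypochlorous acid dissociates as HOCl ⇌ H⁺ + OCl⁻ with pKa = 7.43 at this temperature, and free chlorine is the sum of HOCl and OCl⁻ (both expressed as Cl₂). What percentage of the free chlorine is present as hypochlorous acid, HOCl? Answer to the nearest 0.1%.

(a) Volume: 101,000 US gal × 3.785 L/gal = 382,285 L.
(a) Hardness to add: (315 − 160) = 155 mg/L as CaCO₃ × 382,285 L = 59,250 g as CaCO₃.
(a) Moles of Ca²⁺ (1 mol Ca²⁺ ≡ 1 mol CaCO₃): 59,250 / 100.1 g/mol = 591.9 mol.
(a) Mass of CaCl₂: 591.9 × 111 = 65,710 g.

(b) [OCl⁻]/[HOCl] = 10^(pH − pKa) = 10^(7.58 − 7.43) = 10^0.15 = 1.413.
(b) Fraction as HOCl = 1 / (1 + 1.413) = 0.4145.

(a) 65.7 kg; (b) 41.5%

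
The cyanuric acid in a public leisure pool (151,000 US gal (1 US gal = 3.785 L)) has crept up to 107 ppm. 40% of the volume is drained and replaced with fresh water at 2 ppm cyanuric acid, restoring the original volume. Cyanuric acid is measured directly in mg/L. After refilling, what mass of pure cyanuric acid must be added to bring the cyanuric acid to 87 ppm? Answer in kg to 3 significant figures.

12.6 kg

Volume: 151,000 US gal × 3.785 L/gal = 571,535 L.
After draining 40% and refilling: 107 × 0.60 + 2 × 0.40 = 65 ppm.
Deficit to target: 87 − 65 = 22 mg/L.
Mass: 22 mg/L × 571,535 L = 12,570 g cyanuric acid.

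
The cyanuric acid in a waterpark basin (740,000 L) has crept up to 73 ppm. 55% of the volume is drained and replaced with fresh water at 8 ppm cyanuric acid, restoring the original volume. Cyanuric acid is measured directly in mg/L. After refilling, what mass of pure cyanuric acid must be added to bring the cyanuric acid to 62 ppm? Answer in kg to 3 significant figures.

After draining 55% and refilling: 73 × 0.45 + 8 × 0.55 = 37.25 ppm.
Deficit to target: 62 − 37.25 = 24.75 mg/L.
Mass: 24.75 mg/L × 740,000 L = 18,320 g cyanuric acid.

18.3 kg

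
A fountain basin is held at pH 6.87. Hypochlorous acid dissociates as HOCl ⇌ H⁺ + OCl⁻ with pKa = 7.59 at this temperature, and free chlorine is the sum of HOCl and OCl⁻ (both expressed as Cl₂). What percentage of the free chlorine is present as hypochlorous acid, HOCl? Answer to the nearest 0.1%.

84.0%

[OCl⁻]/[HOCl] = 10^(pH − pKa) = 10^(6.87 − 7.59) = 10^-0.72 = 0.1905.
Fraction as HOCl = 1 / (1 + 0.1905) = 0.84.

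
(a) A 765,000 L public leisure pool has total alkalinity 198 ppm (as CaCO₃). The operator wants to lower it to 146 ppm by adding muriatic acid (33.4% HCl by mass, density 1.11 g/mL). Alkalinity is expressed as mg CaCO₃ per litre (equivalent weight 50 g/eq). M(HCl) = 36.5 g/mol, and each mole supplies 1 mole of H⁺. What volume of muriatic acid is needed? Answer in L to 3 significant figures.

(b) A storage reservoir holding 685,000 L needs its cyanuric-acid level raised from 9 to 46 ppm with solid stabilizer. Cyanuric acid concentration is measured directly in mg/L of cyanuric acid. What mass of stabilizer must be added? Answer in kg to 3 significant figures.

(a) Alkalinity to neutralize: (198 − 146) = 52 mg/L as CaCO₃ × 765,000 L = 39,780 g as CaCO₃.
(a) Equivalents of H⁺ required: 39,780 ÷ 50 g/eq = 795.6 eq = 795.6 mol HCl.
(a) Mass of HCl: 795.6 × 36.5 = 29,040 g.
(a) Mass of 33.4% solution: 29,040 / 0.334 = 86,940 g.
(a) Volume: 86,940 g ÷ 1.11 g/mL = 78,330 mL.

(b) CYA to add: (46 − 9) = 37 mg/L × 685,000 L = 25,340 g cyanuric acid.

(a) 78.3 L; (b) 25.3 kg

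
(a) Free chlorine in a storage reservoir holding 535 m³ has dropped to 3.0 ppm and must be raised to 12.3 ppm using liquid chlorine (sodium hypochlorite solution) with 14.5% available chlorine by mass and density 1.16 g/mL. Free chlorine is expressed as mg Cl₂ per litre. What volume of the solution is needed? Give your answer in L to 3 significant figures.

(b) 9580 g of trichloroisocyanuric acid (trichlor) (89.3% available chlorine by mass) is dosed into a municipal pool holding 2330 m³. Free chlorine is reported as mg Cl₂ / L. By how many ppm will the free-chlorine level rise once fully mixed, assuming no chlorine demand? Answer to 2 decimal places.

(a) 29.6 L; (b) 3.67 ppm

(a) Volume: 535 m³ = 535,000 L.
(a) Chlorine deficit: 12.3 − 3.0 = 9.3 ppm = 9.3 mg/L as Cl₂.
(a) Cl₂ equivalent needed: 9.3 mg/L × 535,000 L = 4,976,000 mg = 4976 g.
(a) Product at 14.5% available chlorine: 4976 / 0.145 = 34,310 g.
(a) Volume at density 1.16 g/mL: 34,310 g ÷ 1.16 g/mL = 29,580 mL.

(b) Volume: 2330 m³ = 2,330,000 L.
(b) Available chlorine delivered: 9580 g × 0.893 = 8555 g as Cl₂.
(b) Concentration rise: 8555 g / 2,330,000 L = 3.672 mg/L = 3.67 ppm.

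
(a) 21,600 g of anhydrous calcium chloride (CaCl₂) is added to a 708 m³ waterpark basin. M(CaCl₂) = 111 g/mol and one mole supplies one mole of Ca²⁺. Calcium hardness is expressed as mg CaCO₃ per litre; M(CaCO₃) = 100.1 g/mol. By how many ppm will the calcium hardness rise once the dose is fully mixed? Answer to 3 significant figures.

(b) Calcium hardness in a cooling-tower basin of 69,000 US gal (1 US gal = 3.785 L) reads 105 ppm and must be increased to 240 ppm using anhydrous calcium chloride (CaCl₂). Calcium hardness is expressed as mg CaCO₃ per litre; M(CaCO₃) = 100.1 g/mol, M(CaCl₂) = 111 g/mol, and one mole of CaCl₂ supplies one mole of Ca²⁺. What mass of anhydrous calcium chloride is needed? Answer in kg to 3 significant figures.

(a) Volume: 708 m³ = 708,000 L.
(a) Moles of Ca²⁺: 21,600 g ÷ 111 g/mol = 194.6 mol.
(a) As CaCO₃: 194.6 mol × 100.1 g/mol = 19,480 g.
(a) Rise: 19,480 g / 708,000 L × 1000 = 27.51 mg/L.

(b) Volume: 69,000 US gal × 3.785 L/gal = 261,165 L.
(b) Hardness to add: (240 − 105) = 135 mg/L as CaCO₃ × 261,165 L = 35,260 g as CaCO₃.
(b) Moles of Ca²⁺ (1 mol Ca²⁺ ≡ 1 mol CaCO₃): 35,260 / 100.1 g/mol = 352.2 mol.
(b) Mass of CaCl₂: 352.2 × 111 = 39,100 g.

(a) 27.5 ppm; (b) 39.1 kg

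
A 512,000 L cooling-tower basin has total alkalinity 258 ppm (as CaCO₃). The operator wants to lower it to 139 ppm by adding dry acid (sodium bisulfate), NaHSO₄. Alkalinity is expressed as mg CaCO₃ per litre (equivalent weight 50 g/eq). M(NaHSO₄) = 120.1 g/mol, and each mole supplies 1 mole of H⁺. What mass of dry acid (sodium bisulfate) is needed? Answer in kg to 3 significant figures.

146 kg

Alkalinity to neutralize: (258 − 139) = 119 mg/L as CaCO₃ × 512,000 L = 60,930 g as CaCO₃.
Equivalents of H⁺ required: 60,930 ÷ 50 g/eq = 1219 eq = 1219 mol NaHSO₄.
Mass of NaHSO₄: 1219 × 120.1 = 146,300 g.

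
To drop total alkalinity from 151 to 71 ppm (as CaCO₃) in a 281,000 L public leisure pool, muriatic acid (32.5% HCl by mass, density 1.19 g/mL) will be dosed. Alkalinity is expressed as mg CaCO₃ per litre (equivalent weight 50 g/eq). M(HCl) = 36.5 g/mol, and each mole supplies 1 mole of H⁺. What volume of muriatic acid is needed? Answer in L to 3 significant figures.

Alkalinity to neutralize: (151 − 71) = 80 mg/L as CaCO₃ × 281,000 L = 22,480 g as CaCO₃.
Equivalents of H⁺ required: 22,480 ÷ 50 g/eq = 449.6 eq = 449.6 mol HCl.
Mass of HCl: 449.6 × 36.5 = 16,410 g.
Mass of 32.5% solution: 16,410 / 0.325 = 50,490 g.
Volume: 50,490 g ÷ 1.19 g/mL = 42,430 mL.

42.4 L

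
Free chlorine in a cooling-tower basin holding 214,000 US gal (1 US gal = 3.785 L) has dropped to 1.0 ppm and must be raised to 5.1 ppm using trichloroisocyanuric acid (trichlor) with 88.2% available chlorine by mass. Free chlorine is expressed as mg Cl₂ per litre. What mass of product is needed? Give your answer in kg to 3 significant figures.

3.77 kg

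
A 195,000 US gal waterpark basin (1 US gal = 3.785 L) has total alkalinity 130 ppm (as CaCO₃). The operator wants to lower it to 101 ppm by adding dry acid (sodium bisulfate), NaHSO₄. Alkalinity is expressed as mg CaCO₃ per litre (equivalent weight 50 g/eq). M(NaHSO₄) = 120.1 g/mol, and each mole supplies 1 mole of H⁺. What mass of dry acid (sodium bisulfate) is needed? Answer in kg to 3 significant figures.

51.4 kg

Volume: 195,000 US gal × 3.785 L/gal = 738,075 L.
Alkalinity to neutralize: (130 − 101) = 29 mg/L as CaCO₃ × 738,075 L = 21,400 g as CaCO₃.
Equivalents of H⁺ required: 21,400 ÷ 50 g/eq = 428.1 eq = 428.1 mol NaHSO₄.
Mass of NaHSO₄: 428.1 × 120.1 = 51,410 g.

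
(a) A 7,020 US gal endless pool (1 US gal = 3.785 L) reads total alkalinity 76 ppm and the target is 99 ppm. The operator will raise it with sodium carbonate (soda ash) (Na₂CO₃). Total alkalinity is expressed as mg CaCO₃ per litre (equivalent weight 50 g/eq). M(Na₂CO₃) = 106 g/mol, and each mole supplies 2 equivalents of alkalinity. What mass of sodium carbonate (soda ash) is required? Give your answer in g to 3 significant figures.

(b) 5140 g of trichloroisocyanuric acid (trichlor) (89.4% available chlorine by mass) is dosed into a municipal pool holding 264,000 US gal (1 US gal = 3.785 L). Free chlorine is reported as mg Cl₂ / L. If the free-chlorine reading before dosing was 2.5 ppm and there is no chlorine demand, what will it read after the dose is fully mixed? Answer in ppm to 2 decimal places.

(a) Volume: 7,020 US gal × 3.785 L/gal = 26,571 L.
(a) Alkalinity to add: (99 − 76) = 23 mg/L as CaCO₃ × 26,571 L = 611.1 g as CaCO₃.
(a) Equivalents: 611.1 g ÷ 50 g/eq = 12.22 eq.
(a) Each mole of Na₂CO₃ supplies 2 eq, so 12.22 / 2 = 6.111 mol.
(a) Mass: 6.111 mol × 106 g/mol = 647.8 g.

(b) Volume: 264,000 US gal × 3.785 L/gal = 999,240 L.
(b) Available chlorine delivered: 5140 g × 0.894 = 4595 g as Cl₂.
(b) Concentration rise: 4595 g / 999,240 L = 4.599 mg/L = 4.60 ppm.
(b) Final FC: 2.5 + 4.60 = 7.10 ppm.

(a) 648 g; (b) 7.10 ppm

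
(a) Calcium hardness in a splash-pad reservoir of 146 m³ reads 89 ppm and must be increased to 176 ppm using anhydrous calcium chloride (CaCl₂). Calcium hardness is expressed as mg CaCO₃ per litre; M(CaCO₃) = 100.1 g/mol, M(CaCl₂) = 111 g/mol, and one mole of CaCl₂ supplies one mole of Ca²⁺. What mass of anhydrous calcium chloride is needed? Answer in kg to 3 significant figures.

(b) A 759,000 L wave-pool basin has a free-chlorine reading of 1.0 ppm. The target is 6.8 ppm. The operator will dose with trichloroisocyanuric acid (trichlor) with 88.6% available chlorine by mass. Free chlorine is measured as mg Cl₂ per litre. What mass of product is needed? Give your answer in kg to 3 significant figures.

(a) Volume: 146 m³ = 146,000 L.
(a) Hardness to add: (176 − 89) = 87 mg/L as CaCO₃ × 146,000 L = 12,700 g as CaCO₃.
(a) Moles of Ca²⁺ (1 mol Ca²⁺ ≡ 1 mol CaCO₃): 12,700 / 100.1 g/mol = 126.9 mol.
(a) Mass of CaCl₂: 126.9 × 111 = 14,090 g.

(b) Chlorine deficit: 6.8 − 1.0 = 5.8 ppm = 5.8 mg/L as Cl₂.
(b) Cl₂ equivalent needed: 5.8 mg/L × 759,000 L = 4,402,000 mg = 4402 g.
(b) Product at 88.6% available chlorine: 4402 / 0.886 = 4969 g.

(a) 14.1 kg; (b) 4.97 kg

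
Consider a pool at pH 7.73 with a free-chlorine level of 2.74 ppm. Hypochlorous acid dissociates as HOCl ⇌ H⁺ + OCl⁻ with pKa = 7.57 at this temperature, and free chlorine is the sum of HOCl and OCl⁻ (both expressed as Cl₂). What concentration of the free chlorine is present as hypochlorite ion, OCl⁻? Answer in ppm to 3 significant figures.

1.62 ppm

[OCl⁻]/[HOCl] = 10^(pH − pKa) = 10^(7.73 − 7.57) = 10^0.16 = 1.445.
Fraction as HOCl = 1 / (1 + 1.445) = 0.4089.
OCl⁻ = (1 − 0.4089) × 2.74 ppm = 1.62 ppm.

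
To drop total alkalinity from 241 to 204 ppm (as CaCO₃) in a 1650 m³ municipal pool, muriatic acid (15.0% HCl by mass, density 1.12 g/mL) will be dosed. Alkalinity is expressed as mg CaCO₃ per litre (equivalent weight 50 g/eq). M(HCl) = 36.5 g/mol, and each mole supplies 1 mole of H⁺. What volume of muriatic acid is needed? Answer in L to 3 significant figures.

Volume: 1650 m³ = 1,650,000 L.
Alkalinity to neutralize: (241 − 204) = 37 mg/L as CaCO₃ × 1,650,000 L = 61,050 g as CaCO₃.
Equivalents of H⁺ required: 61,050 ÷ 50 g/eq = 1221 eq = 1221 mol HCl.
Mass of HCl: 1221 × 36.5 = 44,570 g.
Mass of 15.0% solution: 44,570 / 0.15 = 297,100 g.
Volume: 297,100 g ÷ 1.12 g/mL = 265,300 mL.

265 L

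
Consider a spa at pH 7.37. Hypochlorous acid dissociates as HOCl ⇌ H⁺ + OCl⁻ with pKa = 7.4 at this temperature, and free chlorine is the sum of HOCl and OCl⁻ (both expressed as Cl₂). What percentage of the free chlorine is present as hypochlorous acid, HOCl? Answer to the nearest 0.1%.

[OCl⁻]/[HOCl] = 10^(pH − pKa) = 10^(7.37 − 7.4) = 10^-0.03 = 0.9333.
Fraction as HOCl = 1 / (1 + 0.9333) = 0.5173.

51.7%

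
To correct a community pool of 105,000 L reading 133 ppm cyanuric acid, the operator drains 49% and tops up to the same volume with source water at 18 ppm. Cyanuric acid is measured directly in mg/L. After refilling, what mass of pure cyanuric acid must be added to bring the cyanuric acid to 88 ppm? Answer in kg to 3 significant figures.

1.19 kg

After draining 49% and refilling: 133 × 0.51 + 18 × 0.49 = 76.65 ppm.
Deficit to target: 88 − 76.65 = 11.35 mg/L.
Mass: 11.35 mg/L × 105,000 L = 1192 g cyanuric acid.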